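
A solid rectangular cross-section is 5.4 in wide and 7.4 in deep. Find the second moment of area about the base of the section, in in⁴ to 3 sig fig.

The section: 5.4 × 7.4, A = 39.96 in², y = 3.7 in, Ī = 182.35 in⁴.
Transfer it to the bottom edge using Ī + A·d² with d = y − 0:
  the section: d = 3.7 in → contributes +729.4 in⁴
Total I = 729.4 in⁴.

I_base ≈ 729 in⁴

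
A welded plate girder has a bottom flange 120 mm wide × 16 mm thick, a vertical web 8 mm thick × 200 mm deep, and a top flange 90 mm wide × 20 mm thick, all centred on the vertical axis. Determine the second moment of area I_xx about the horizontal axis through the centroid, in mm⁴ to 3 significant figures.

I_xx ≈ 4.96 × 10⁷ mm⁴

Treat the section as a set of non-overlapping primitives; coordinates are from the bounding-box lower-left.
Bottom plate: 120 × 16, A = 1 920 mm², y = 8 mm, Ī = 40 960 mm⁴.
Web plate: 8 × 200, A = 1 600 mm², y = 116 mm, Ī = 5 333 333 mm⁴.
Top plate: 90 × 20, A = 1 800 mm², y = 226 mm, Ī = 60 000 mm⁴.
Centroid: ȳ = ΣA·y / ΣA = 114.24 mm.
Transfer each piece to the horizontal axis through the centroid using Ī + A·d² with d = y − 114.24:
  bottom plate: d = -106.24 mm → contributes +21 712 126 mm⁴
  web plate: d = 1.7594 mm → contributes +5 338 286 mm⁴
  top plate: d = 111.76 mm → contributes +22 542 294 mm⁴
Total I = 49 592 705 mm⁴.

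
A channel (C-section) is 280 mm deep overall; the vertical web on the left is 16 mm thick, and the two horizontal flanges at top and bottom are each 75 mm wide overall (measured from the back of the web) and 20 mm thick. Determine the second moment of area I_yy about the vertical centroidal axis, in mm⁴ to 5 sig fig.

I_yy ≈ 2.9539 × 10⁶ mm⁴

Decompose the section into non-overlapping parts with the origin at the bottom-left of its bounding rectangle.
Web: 16 × 280, A = 4 480 mm², x = 8 mm, Ī = 95573.33 mm⁴.
Top flange (beyond web): 59 × 20, A = 1 180 mm², x = 45.5 mm, Ī = 342298.3 mm⁴.
Bottom flange (beyond web): 59 × 20, A = 1 180 mm², x = 45.5 mm, Ī = 342298.3 mm⁴.
Centroid: x̄ = ΣA·x / ΣA = 20.9386 mm.
Transfer each piece to the vertical centroidal axis using Ī + A·d² with d = x − 20.9386:
  web: d = -12.9386 mm → contributes +845557.9 mm⁴
  top flange (beyond web): d = 24.5614 mm → contributes +1 054 148 mm⁴
  bottom flange (beyond web): d = 24.5614 mm → contributes +1 054 148 mm⁴
Total I = 2 953 854 mm⁴.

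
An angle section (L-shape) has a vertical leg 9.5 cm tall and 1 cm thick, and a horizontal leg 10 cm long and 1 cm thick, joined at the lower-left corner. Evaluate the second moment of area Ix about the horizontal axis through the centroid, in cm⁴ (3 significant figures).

Break the section into simple shapes (no overlaps), measuring from the bottom-left corner of the bounding box.
Vertical leg: 1 × 9.5, A = 9.5 cm², y = 4.75 cm, Ī = 71.448 cm⁴.
Horizontal leg (remainder): 9 × 1, A = 9 cm², y = 0.5 cm, Ī = 0.75 cm⁴.
Centroid: ȳ = ΣA·y / ΣA = 2.6824 cm.
Transfer each piece to the horizontal axis through the centroid using Ī + A·d² with d = y − 2.6824:
  vertical leg: d = 2.0676 cm → contributes +112.06 cm⁴
  horizontal leg (remainder): d = -2.1824 cm → contributes +43.617 cm⁴
Total I = 155.68 cm⁴.

Ix ≈ 156 cm⁴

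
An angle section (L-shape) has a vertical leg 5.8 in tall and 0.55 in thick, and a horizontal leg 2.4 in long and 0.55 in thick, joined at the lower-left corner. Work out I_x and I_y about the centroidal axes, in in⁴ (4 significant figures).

Split into non-overlapping primitives; take the origin at the lower-left of the bounding box.
Vertical leg: 0.55 × 5.8, A = 3.19 in², y = 2.9 in, Ī = 8.94263 in⁴.
Horizontal leg (remainder): 1.85 × 0.55, A = 1.0175 in², y = 0.275 in, Ī = 0.0256495 in⁴.
Centroid: ȳ = ΣA·y / ΣA = 2.2652 in.
Transfer each piece to the centroidal x-axis using Ī + A·d² with d = y − 2.2652:
  vertical leg: d = 0.634804 in → contributes +10.2281 in⁴
  horizontal leg (remainder): d = -1.9902 in → contributes +4.05585 in⁴
Total I = 14.284 in⁴.
For the y-axis: x̄ = 0.565196 in.
Repeating about the centroidal y-axis gives I_y = 1.48148 in⁴.

I_x ≈ 14.28 in⁴, I_y ≈ 1.481 in⁴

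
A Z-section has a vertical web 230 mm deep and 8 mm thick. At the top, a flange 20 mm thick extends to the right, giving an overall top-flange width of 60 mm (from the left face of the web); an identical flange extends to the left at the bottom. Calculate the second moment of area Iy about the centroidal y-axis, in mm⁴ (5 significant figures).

Treat the section as a set of non-overlapping primitives; coordinates are from the bounding-box lower-left.
Web: 8 × 230, A = 1 840 mm², x = 56 mm, Ī = 9813.333 mm⁴.
Top flange (beyond web): 52 × 20, A = 1 040 mm², x = 86 mm, Ī = 234346.7 mm⁴.
Bottom flange (beyond web): 52 × 20, A = 1 040 mm², x = 26 mm, Ī = 234346.7 mm⁴.
Centroid: x̄ = ΣA·x / ΣA = 56 mm.
Transfer each piece to the centroidal y-axis using Ī + A·d² with d = x − 56:
  web: d = 0 mm → contributes +9813.333 mm⁴
  top flange (beyond web): d = 30 mm → contributes +1 170 347 mm⁴
  bottom flange (beyond web): d = -30 mm → contributes +1 170 347 mm⁴
Total I = 2 350 507 mm⁴.

Iy ≈ 2.3505 × 10⁶ mm⁴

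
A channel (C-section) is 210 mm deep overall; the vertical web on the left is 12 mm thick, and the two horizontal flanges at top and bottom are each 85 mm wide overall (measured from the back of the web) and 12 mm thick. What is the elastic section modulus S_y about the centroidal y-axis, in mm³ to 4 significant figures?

S_y ≈ 4.345 × 10⁴ mm³

Treat the section as a set of non-overlapping primitives; coordinates are from the bounding-box lower-left.
Web: 12 × 210, A = 2 520 mm², x = 6 mm, Ī = 30 240 mm⁴.
Top flange (beyond web): 73 × 12, A = 876 mm², x = 48.5 mm, Ī = 389 017 mm⁴.
Bottom flange (beyond web): 73 × 12, A = 876 mm², x = 48.5 mm, Ī = 389 017 mm⁴.
Centroid: x̄ = ΣA·x / ΣA = 23.4298 mm.
Transfer each piece to the centroidal y-axis using Ī + A·d² with d = x − 23.4298:
  web: d = -17.4298 mm → contributes +795 809 mm⁴
  top flange (beyond web): d = 25.0702 mm → contributes +939 597 mm⁴
  bottom flange (beyond web): d = 25.0702 mm → contributes +939 597 mm⁴
Total I = 2 675 003 mm⁴.
Extreme fibre distance c = 61.5702 mm; S = I/c = 43446.4 mm³.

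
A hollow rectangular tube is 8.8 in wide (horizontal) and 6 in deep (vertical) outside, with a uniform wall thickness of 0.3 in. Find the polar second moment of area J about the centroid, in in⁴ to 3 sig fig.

Break the section into simple shapes (no overlaps), measuring from the bottom-left corner of the bounding box.
Outer rectangle: 8.8 × 6, A = 52.8 in², y = 3 in, Ī = 158.4 in⁴.
Inner void (subtracted): 8.2 × 5.4, A = 44.28 in², y = 3 in, Ī = 107.6 in⁴.
By symmetry the centroid is at mid-height, ȳ = 3 in.
All pieces are centred on the centroidal x-axis, so I = ΣĪ (holes subtracted) = 50.8 in⁴.
Repeating about the centroidal y-axis gives I_y = 92.62 in⁴.
Polar second moment: J = I_x + I_y = 143.42 in⁴.

J ≈ 143 in⁴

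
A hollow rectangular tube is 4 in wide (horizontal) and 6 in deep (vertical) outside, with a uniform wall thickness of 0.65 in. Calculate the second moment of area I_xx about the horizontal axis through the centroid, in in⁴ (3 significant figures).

Decompose the section into non-overlapping parts with the origin at the bottom-left of its bounding rectangle.
Outer rectangle: 4 × 6, A = 24 in², y = 3 in, Ī = 72 in⁴.
Inner void (subtracted): 2.7 × 4.7, A = 12.69 in², y = 3 in, Ī = 23.36 in⁴.
By symmetry the centroid is at mid-height, ȳ = 3 in.
All pieces are centred on the horizontal axis through the centroid, so I = ΣĪ (holes subtracted) = 48.64 in⁴.

I_xx ≈ 48.6 in⁴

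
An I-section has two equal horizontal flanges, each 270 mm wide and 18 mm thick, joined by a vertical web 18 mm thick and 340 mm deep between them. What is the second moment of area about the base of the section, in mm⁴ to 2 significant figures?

I_base ≈ 9.3 × 10⁸ mm⁴

Break the section into simple shapes (no overlaps), measuring from the bottom-left corner of the bounding box.
Bottom flange: 270 × 18, A = 4 860 mm², y = 9 mm, Ī = 131 220 mm⁴.
Web: 18 × 340, A = 6 120 mm², y = 188 mm, Ī = 58 956 000 mm⁴.
Top flange: 270 × 18, A = 4 860 mm², y = 367 mm, Ī = 131 220 mm⁴.
Transfer each piece to a horizontal axis along the bottom face using Ī + A·d² with d = y − 0:
  bottom flange: d = 9 mm → contributes +524 880 mm⁴
  web: d = 188 mm → contributes +275 261 280 mm⁴
  top flange: d = 367 mm → contributes +654 719 760 mm⁴
Total I = 930 505 920 mm⁴.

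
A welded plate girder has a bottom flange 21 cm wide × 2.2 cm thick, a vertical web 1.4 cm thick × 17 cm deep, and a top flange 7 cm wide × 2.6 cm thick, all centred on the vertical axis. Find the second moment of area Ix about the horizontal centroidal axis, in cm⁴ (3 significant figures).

Split into non-overlapping primitives; take the origin at the lower-left of the bounding box.
Bottom plate: 21 × 2.2, A = 46.2 cm², y = 1.1 cm, Ī = 18.634 cm⁴.
Web plate: 1.4 × 17, A = 23.8 cm², y = 10.7 cm, Ī = 573.18 cm⁴.
Top plate: 7 × 2.6, A = 18.2 cm², y = 20.5 cm, Ī = 10.253 cm⁴.
Centroid: ȳ = ΣA·y / ΣA = 7.6937 cm.
Transfer each piece to the horizontal centroidal axis using Ī + A·d² with d = y − 7.6937:
  bottom plate: d = -6.5937 cm → contributes +2027.2 cm⁴
  web plate: d = 3.0063 cm → contributes +788.29 cm⁴
  top plate: d = 12.806 cm → contributes +2995.1 cm⁴
Total I = 5810.6 cm⁴.

Ix ≈ 5810 cm⁴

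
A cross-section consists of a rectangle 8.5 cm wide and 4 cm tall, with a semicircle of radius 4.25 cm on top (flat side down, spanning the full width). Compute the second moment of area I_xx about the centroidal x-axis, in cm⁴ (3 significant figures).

Split into non-overlapping primitives; take the origin at the lower-left of the bounding box.
Rectangular body: 8.5 × 4, A = 34 cm², y = 2 cm, Ī = 45.333 cm⁴.
Semicircular cap: semicircle r = 4.25, A = 28.373 cm², y = 5.8038 cm, Ī = 35.809 cm⁴.
Centroid: ȳ = ΣA·y / ΣA = 3.7303 cm.
Transfer each piece to the centroidal x-axis using Ī + A·d² with d = y − 3.7303:
  rectangular body: d = -1.7303 cm → contributes +147.13 cm⁴
  semicircular cap: d = 2.0735 cm → contributes +157.79 cm⁴
Total I = 304.92 cm⁴.

I_xx ≈ 305 cm⁴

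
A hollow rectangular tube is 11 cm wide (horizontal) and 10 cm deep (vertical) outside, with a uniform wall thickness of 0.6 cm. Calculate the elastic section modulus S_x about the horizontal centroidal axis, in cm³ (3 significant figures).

S_x ≈ 72.0 cm³

Break the section into simple shapes (no overlaps), measuring from the bottom-left corner of the bounding box.
Outer rectangle: 11 × 10, A = 110 cm², y = 5 cm, Ī = 916.67 cm⁴.
Inner void (subtracted): 9.8 × 8.8, A = 86.24 cm², y = 5 cm, Ī = 556.54 cm⁴.
By symmetry the centroid is at mid-height, ȳ = 5 cm.
All pieces are centred on the horizontal centroidal axis, so I = ΣĪ (holes subtracted) = 360.13 cm⁴.
Extreme fibre distance c = 5 cm; S = I/c = 72.026 cm³.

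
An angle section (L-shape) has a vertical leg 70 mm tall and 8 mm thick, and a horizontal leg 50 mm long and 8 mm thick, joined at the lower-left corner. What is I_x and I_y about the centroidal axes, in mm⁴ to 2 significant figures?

Split into non-overlapping primitives; take the origin at the lower-left of the bounding box.
Vertical leg: 8 × 70, A = 560 mm², y = 35 mm, Ī = 228 667 mm⁴.
Horizontal leg (remainder): 42 × 8, A = 336 mm², y = 4 mm, Ī = 1 792 mm⁴.
Centroid: ȳ = ΣA·y / ΣA = 23.38 mm.
Transfer each piece to the centroidal x-axis using Ī + A·d² with d = y − 23.38:
  vertical leg: d = 11.63 mm → contributes +304 345 mm⁴
  horizontal leg (remainder): d = -19.38 mm → contributes +127 923 mm⁴
Total I = 432 269 mm⁴.
For the y-axis: x̄ = 13.38 mm.
Repeating about the centroidal y-axis gives I_y = 183 629 mm⁴.

I_x ≈ 4.3 × 10⁵ mm⁴, I_y ≈ 1.8 × 10⁵ mm⁴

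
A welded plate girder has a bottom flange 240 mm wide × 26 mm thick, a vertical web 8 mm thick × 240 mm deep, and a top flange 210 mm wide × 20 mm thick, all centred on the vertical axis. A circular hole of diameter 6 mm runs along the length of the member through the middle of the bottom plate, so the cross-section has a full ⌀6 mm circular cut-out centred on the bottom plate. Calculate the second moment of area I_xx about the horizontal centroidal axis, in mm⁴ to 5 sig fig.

I_xx ≈ 1.8420 × 10⁸ mm⁴

Treat the section as a set of non-overlapping primitives; coordinates are from the bounding-box lower-left.
Bottom plate: 240 × 26, A = 6 240 mm², y = 13 mm, Ī = 351 520 mm⁴.
Web plate: 8 × 240, A = 1 920 mm², y = 146 mm, Ī = 9 216 000 mm⁴.
Top plate: 210 × 20, A = 4 200 mm², y = 276 mm, Ī = 140 000 mm⁴.
Hole (subtracted): ⌀6, A = 28.27433 mm², y = 13 mm, Ī = 63.61725 mm⁴.
Centroid: ȳ = ΣA·y / ΣA = 123.2814 mm.
Transfer each piece to the horizontal centroidal axis using Ī + A·d² with d = y − 123.2814:
  bottom plate: d = -110.2814 mm → contributes +76 242 323 mm⁴
  web plate: d = 22.7186 mm → contributes +10 206 979 mm⁴
  top plate: d = 152.7186 mm → contributes +98 096 474 mm⁴
  hole: d = -110.2814 mm → contributes −343935.7 mm⁴
Total I = 184 201 840 mm⁴.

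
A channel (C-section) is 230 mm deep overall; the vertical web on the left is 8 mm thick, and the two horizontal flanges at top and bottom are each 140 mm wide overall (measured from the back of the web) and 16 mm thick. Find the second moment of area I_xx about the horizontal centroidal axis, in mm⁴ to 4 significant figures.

Break the section into simple shapes (no overlaps), measuring from the bottom-left corner of the bounding box.
Web: 8 × 230, A = 1 840 mm², y = 115 mm, Ī = 8 111 333 mm⁴.
Top flange (beyond web): 132 × 16, A = 2 112 mm², y = 222 mm, Ī = 45 056 mm⁴.
Bottom flange (beyond web): 132 × 16, A = 2 112 mm², y = 8 mm, Ī = 45 056 mm⁴.
By symmetry the centroid is at mid-height, ȳ = 115 mm.
Transfer each piece to the horizontal centroidal axis using Ī + A·d² with d = y − 115:
  web: d = 0 mm → contributes +8 111 333 mm⁴
  top flange (beyond web): d = 107 mm → contributes +24 225 344 mm⁴
  bottom flange (beyond web): d = -107 mm → contributes +24 225 344 mm⁴
Total I = 56 562 021 mm⁴.

I_xx ≈ 5.656 × 10⁷ mm⁴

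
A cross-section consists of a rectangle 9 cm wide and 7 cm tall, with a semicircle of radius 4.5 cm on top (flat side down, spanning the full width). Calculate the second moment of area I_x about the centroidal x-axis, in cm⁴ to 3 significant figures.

Split into non-overlapping primitives; take the origin at the lower-left of the bounding box.
Rectangular body: 9 × 7, A = 63 cm², y = 3.5 cm, Ī = 257.25 cm⁴.
Semicircular cap: semicircle r = 4.5, A = 31.809 cm², y = 8.9099 cm, Ī = 45.007 cm⁴.
Centroid: ȳ = ΣA·y / ΣA = 5.315 cm.
Transfer each piece to the centroidal x-axis using Ī + A·d² with d = y − 5.315:
  rectangular body: d = -1.815 cm → contributes +464.79 cm⁴
  semicircular cap: d = 3.5948 cm → contributes +456.06 cm⁴
Total I = 920.86 cm⁴.

I_x ≈ 921 cm⁴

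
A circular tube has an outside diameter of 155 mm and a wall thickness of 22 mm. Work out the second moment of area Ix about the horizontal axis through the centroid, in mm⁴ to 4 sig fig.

Ix ≈ 2.088 × 10⁷ mm⁴

Split into non-overlapping primitives; take the origin at the lower-left of the bounding box.
Outer circle: ⌀155, A = 18869.2 mm², y = 77.5 mm, Ī = 28 333 269 mm⁴.
Bore (subtracted): ⌀111, A = 9676.89 mm², y = 77.5 mm, Ī = 7 451 811 mm⁴.
By symmetry the centroid is at mid-height, ȳ = 77.5 mm.
All pieces are centred on the horizontal axis through the centroid, so I = ΣĪ (holes subtracted) = 20 881 459 mm⁴.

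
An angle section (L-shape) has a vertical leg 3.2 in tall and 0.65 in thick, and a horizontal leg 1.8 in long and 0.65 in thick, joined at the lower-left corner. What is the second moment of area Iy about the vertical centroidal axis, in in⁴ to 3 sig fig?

Iy ≈ 0.601 in⁴

Treat the section as a set of non-overlapping primitives; coordinates are from the bounding-box lower-left.
Vertical leg: 0.65 × 3.2, A = 2.08 in², x = 0.325 in, Ī = 0.073233 in⁴.
Horizontal leg (remainder): 1.15 × 0.65, A = 0.7475 in², x = 1.225 in, Ī = 0.082381 in⁴.
Centroid: x̄ = ΣA·x / ΣA = 0.56293 in.
Transfer each piece to the vertical centroidal axis using Ī + A·d² with d = x − 0.56293:
  vertical leg: d = -0.23793 in → contributes +0.19098 in⁴
  horizontal leg (remainder): d = 0.66207 in → contributes +0.41004 in⁴
Total I = 0.60102 in⁴.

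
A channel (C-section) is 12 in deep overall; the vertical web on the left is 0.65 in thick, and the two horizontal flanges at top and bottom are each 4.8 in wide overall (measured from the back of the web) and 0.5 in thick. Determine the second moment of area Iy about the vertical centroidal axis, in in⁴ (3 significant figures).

Iy ≈ 21.8 in⁴

Split into non-overlapping primitives; take the origin at the lower-left of the bounding box.
Web: 0.65 × 12, A = 7.8 in², x = 0.325 in, Ī = 0.27463 in⁴.
Top flange (beyond web): 4.15 × 0.5, A = 2.075 in², x = 2.725 in, Ī = 2.9781 in⁴.
Bottom flange (beyond web): 4.15 × 0.5, A = 2.075 in², x = 2.725 in, Ī = 2.9781 in⁴.
Centroid: x̄ = ΣA·x / ΣA = 1.1585 in.
Transfer each piece to the vertical centroidal axis using Ī + A·d² with d = x − 1.1585:
  web: d = -0.83347 in → contributes +5.6931 in⁴
  top flange (beyond web): d = 1.5665 in → contributes +8.0701 in⁴
  bottom flange (beyond web): d = 1.5665 in → contributes +8.0701 in⁴
Total I = 21.833 in⁴.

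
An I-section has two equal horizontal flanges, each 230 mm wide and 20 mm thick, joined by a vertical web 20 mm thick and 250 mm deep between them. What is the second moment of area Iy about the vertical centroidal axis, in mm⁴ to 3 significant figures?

Iy ≈ 4.07 × 10⁷ mm⁴

Treat the section as a set of non-overlapping primitives; coordinates are from the bounding-box lower-left.
Bottom flange: 230 × 20, A = 4 600 mm², x = 115 mm, Ī = 20 278 333 mm⁴.
Web: 20 × 250, A = 5 000 mm², x = 115 mm, Ī = 166 667 mm⁴.
Top flange: 230 × 20, A = 4 600 mm², x = 115 mm, Ī = 20 278 333 mm⁴.
By symmetry the centroid is at mid-width, x̄ = 115 mm.
All pieces are centred on the vertical centroidal axis, so I = ΣĪ = 40 723 333 mm⁴.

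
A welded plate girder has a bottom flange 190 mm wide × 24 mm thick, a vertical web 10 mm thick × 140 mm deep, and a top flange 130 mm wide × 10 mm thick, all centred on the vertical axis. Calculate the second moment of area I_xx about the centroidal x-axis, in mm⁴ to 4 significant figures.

Treat the section as a set of non-overlapping primitives; coordinates are from the bounding-box lower-left.
Bottom plate: 190 × 24, A = 4 560 mm², y = 12 mm, Ī = 218 880 mm⁴.
Web plate: 10 × 140, A = 1 400 mm², y = 94 mm, Ī = 2 286 667 mm⁴.
Top plate: 130 × 10, A = 1 300 mm², y = 169 mm, Ī = 10833.3 mm⁴.
Centroid: ȳ = ΣA·y / ΣA = 55.9256 mm.
Transfer each piece to the centroidal x-axis using Ī + A·d² with d = y − 55.9256:
  bottom plate: d = -43.9256 mm → contributes +9 017 218 mm⁴
  web plate: d = 38.0744 mm → contributes +4 316 188 mm⁴
  top plate: d = 113.074 mm → contributes +16 632 393 mm⁴
Total I = 29 965 800 mm⁴.

I_xx ≈ 2.997 × 10⁷ mm⁴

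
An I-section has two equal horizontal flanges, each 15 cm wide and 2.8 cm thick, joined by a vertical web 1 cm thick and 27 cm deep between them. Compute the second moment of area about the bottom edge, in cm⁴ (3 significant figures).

I_base ≈ 4.98 × 10⁴ cm⁴

Treat the section as a set of non-overlapping primitives; coordinates are from the bounding-box lower-left.
Bottom flange: 15 × 2.8, A = 42 cm², y = 1.4 cm, Ī = 27.44 cm⁴.
Web: 1 × 27, A = 27 cm², y = 16.3 cm, Ī = 1640.3 cm⁴.
Top flange: 15 × 2.8, A = 42 cm², y = 31.2 cm, Ī = 27.44 cm⁴.
Transfer each piece to a horizontal axis along the bottom face using Ī + A·d² with d = y − 0:
  bottom flange: d = 1.4 cm → contributes +109.76 cm⁴
  web: d = 16.3 cm → contributes +8813.9 cm⁴
  top flange: d = 31.2 cm → contributes +40 912 cm⁴
Total I = 49 836 cm⁴.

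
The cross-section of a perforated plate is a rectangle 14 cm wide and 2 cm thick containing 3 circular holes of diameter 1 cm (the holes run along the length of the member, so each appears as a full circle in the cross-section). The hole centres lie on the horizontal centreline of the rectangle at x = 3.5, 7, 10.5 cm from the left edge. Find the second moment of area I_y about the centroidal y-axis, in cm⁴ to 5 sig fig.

I_y ≈ 437.94 cm⁴

Treat the section as a set of non-overlapping primitives; coordinates are from the bounding-box lower-left.
Plate: 14 × 2, A = 28 cm², x = 7 cm, Ī = 457.3333 cm⁴.
Hole 1 (subtracted): ⌀1, A = 0.7853982 cm², x = 3.5 cm, Ī = 0.04908739 cm⁴.
Hole 2 (subtracted): ⌀1, A = 0.7853982 cm², x = 7 cm, Ī = 0.04908739 cm⁴.
Hole 3 (subtracted): ⌀1, A = 0.7853982 cm², x = 10.5 cm, Ī = 0.04908739 cm⁴.
By symmetry the centroid is at mid-width, x̄ = 7 cm.
Transfer each piece to the centroidal y-axis using Ī + A·d² with d = x − 7:
  plate: d = 0 cm → contributes +457.3333 cm⁴
  hole 1: d = -3.5 cm → contributes −9.670215 cm⁴
  hole 2: d = 0 cm → contributes −0.04908739 cm⁴
  hole 3: d = 3.5 cm → contributes −9.670215 cm⁴
Total I = 437.9438 cm⁴.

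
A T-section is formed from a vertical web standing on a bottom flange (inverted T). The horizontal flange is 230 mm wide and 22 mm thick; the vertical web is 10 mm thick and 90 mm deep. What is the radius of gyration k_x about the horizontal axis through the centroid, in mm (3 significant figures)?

k_x ≈ 23.2 mm

Break the section into simple shapes (no overlaps), measuring from the bottom-left corner of the bounding box.
Flange: 230 × 22, A = 5 060 mm², y = 11 mm, Ī = 204 087 mm⁴.
Web: 10 × 90, A = 900 mm², y = 67 mm, Ī = 607 500 mm⁴.
Centroid: ȳ = ΣA·y / ΣA = 19.456 mm.
Transfer each piece to the horizontal axis through the centroid using Ī + A·d² with d = y − 19.456:
  flange: d = -8.4564 mm → contributes +565 929 mm⁴
  web: d = 47.544 mm → contributes +2 641 857 mm⁴
Total I = 3 207 785 mm⁴.
Radius of gyration: k = √(I/A) = √(3 207 785 / 5 960) = 23.2 mm.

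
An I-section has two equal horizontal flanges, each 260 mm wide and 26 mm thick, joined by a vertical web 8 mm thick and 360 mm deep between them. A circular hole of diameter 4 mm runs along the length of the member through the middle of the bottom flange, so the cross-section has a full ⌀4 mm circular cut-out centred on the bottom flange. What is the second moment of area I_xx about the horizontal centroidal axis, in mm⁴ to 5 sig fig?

Split into non-overlapping primitives; take the origin at the lower-left of the bounding box.
Bottom flange: 260 × 26, A = 6 760 mm², y = 13 mm, Ī = 380813.3 mm⁴.
Web: 8 × 360, A = 2 880 mm², y = 206 mm, Ī = 31 104 000 mm⁴.
Top flange: 260 × 26, A = 6 760 mm², y = 399 mm, Ī = 380813.3 mm⁴.
Hole (subtracted): ⌀4, A = 12.56637 mm², y = 13 mm, Ī = 12.56637 mm⁴.
Centroid: ȳ = ΣA·y / ΣA = 206.148 mm.
Transfer each piece to the horizontal centroidal axis using Ī + A·d² with d = y − 206.148:
  bottom flange: d = -193.148 mm → contributes +252 570 382 mm⁴
  web: d = -0.1479981 mm → contributes +31 104 063 mm⁴
  top flange: d = 192.852 mm → contributes +251 798 021 mm⁴
  hole: d = -193.148 mm → contributes −468815.5 mm⁴
Total I = 535 003 650 mm⁴.

I_xx ≈ 5.3500 × 10⁸ mm⁴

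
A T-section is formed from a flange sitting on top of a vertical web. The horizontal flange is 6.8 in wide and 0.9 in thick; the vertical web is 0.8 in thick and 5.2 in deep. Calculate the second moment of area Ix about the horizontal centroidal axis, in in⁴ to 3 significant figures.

Ix ≈ 32.8 in⁴

Decompose the section into non-overlapping parts with the origin at the bottom-left of its bounding rectangle.
Flange: 6.8 × 0.9, A = 6.12 in², y = 5.65 in, Ī = 0.4131 in⁴.
Web: 0.8 × 5.2, A = 4.16 in², y = 2.6 in, Ī = 9.3739 in⁴.
Centroid: ȳ = ΣA·y / ΣA = 4.4158 in.
Transfer each piece to the horizontal centroidal axis using Ī + A·d² with d = y − 4.4158:
  flange: d = 1.2342 in → contributes +9.736 in⁴
  web: d = -1.8158 in → contributes +23.089 in⁴
Total I = 32.825 in⁴.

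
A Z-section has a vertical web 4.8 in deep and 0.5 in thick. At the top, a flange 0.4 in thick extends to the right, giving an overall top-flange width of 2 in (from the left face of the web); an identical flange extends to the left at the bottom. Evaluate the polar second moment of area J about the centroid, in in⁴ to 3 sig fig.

Split into non-overlapping primitives; take the origin at the lower-left of the bounding box.
Web: 0.5 × 4.8, A = 2.4 in², y = 2.4 in, Ī = 4.608 in⁴.
Top flange (beyond web): 1.5 × 0.4, A = 0.6 in², y = 4.6 in, Ī = 0.008 in⁴.
Bottom flange (beyond web): 1.5 × 0.4, A = 0.6 in², y = 0.2 in, Ī = 0.008 in⁴.
Centroid: ȳ = ΣA·y / ΣA = 2.4 in.
Transfer each piece to the centroidal x-axis using Ī + A·d² with d = y − 2.4:
  web: d = 0 in → contributes +4.608 in⁴
  top flange (beyond web): d = 2.2 in → contributes +2.912 in⁴
  bottom flange (beyond web): d = -2.2 in → contributes +2.912 in⁴
Total I = 10.432 in⁴.
For the y-axis: x̄ = 1.75 in.
Repeating about the centroidal y-axis gives I_y = 1.475 in⁴.
Polar second moment: J = I_x + I_y = 11.907 in⁴.

J ≈ 11.9 in⁴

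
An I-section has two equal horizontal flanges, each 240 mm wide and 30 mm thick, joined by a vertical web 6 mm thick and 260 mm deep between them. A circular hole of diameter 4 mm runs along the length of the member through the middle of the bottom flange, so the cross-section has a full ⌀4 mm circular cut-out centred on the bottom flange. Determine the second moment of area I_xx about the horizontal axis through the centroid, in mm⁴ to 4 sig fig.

Decompose the section into non-overlapping parts with the origin at the bottom-left of its bounding rectangle.
Bottom flange: 240 × 30, A = 7 200 mm², y = 15 mm, Ī = 540 000 mm⁴.
Web: 6 × 260, A = 1 560 mm², y = 160 mm, Ī = 8 788 000 mm⁴.
Top flange: 240 × 30, A = 7 200 mm², y = 305 mm, Ī = 540 000 mm⁴.
Hole (subtracted): ⌀4, A = 12.5664 mm², y = 15 mm, Ī = 12.5664 mm⁴.
Centroid: ȳ = ΣA·y / ΣA = 160.114 mm.
Transfer each piece to the horizontal axis through the centroid using Ī + A·d² with d = y − 160.114:
  bottom flange: d = -145.114 mm → contributes +152 158 665 mm⁴
  web: d = -0.114258 mm → contributes +8 788 020 mm⁴
  top flange: d = 144.886 mm → contributes +151 681 523 mm⁴
  hole: d = -145.114 mm → contributes −264 637 mm⁴
Total I = 312 363 571 mm⁴.

I_xx ≈ 3.124 × 10⁸ mm⁴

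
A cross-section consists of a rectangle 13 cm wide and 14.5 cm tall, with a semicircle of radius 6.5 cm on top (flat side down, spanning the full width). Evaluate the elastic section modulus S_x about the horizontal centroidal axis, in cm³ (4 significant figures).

S_x ≈ 755.2 cm³

Treat the section as a set of non-overlapping primitives; coordinates are from the bounding-box lower-left.
Rectangular body: 13 × 14.5, A = 188.5 cm², y = 7.25 cm, Ī = 3302.68 cm⁴.
Semicircular cap: semicircle r = 6.5, A = 66.3661 cm², y = 17.2587 cm, Ī = 195.923 cm⁴.
Centroid: ȳ = ΣA·y / ΣA = 9.85622 cm.
Transfer each piece to the horizontal centroidal axis using Ī + A·d² with d = y − 9.85622:
  rectangular body: d = -2.60622 cm → contributes +4583.04 cm⁴
  semicircular cap: d = 7.40246 cm → contributes +3832.55 cm⁴
Total I = 8415.6 cm⁴.
Extreme fibre distance c = 11.1438 cm; S = I/c = 755.183 cm³.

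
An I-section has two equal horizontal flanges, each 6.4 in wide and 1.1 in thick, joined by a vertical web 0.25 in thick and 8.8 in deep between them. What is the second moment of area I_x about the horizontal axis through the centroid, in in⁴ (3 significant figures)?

Break the section into simple shapes (no overlaps), measuring from the bottom-left corner of the bounding box.
Bottom flange: 6.4 × 1.1, A = 7.04 in², y = 0.55 in, Ī = 0.70987 in⁴.
Web: 0.25 × 8.8, A = 2.2 in², y = 5.5 in, Ī = 14.197 in⁴.
Top flange: 6.4 × 1.1, A = 7.04 in², y = 10.45 in, Ī = 0.70987 in⁴.
By symmetry the centroid is at mid-height, ȳ = 5.5 in.
Transfer each piece to the horizontal axis through the centroid using Ī + A·d² with d = y − 5.5:
  bottom flange: d = -4.95 in → contributes +173.21 in⁴
  web: d = 0 in → contributes +14.197 in⁴
  top flange: d = 4.95 in → contributes +173.21 in⁴
Total I = 360.61 in⁴.

I_x ≈ 361 in⁴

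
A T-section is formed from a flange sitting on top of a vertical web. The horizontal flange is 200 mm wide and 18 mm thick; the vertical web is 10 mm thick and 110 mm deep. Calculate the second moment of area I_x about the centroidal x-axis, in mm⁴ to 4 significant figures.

I_x ≈ 4.657 × 10⁶ mm⁴

Split into non-overlapping primitives; take the origin at the lower-left of the bounding box.
Flange: 200 × 18, A = 3 600 mm², y = 119 mm, Ī = 97 200 mm⁴.
Web: 10 × 110, A = 1 100 mm², y = 55 mm, Ī = 1 109 167 mm⁴.
Centroid: ȳ = ΣA·y / ΣA = 104.021 mm.
Transfer each piece to the centroidal x-axis using Ī + A·d² with d = y − 104.021:
  flange: d = 14.9787 mm → contributes +904 904 mm⁴
  web: d = -49.0213 mm → contributes +3 752 561 mm⁴
Total I = 4 657 465 mm⁴.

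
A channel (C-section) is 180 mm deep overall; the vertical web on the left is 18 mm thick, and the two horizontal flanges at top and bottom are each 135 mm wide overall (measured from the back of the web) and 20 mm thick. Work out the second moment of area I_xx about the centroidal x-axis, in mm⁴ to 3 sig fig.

Treat the section as a set of non-overlapping primitives; coordinates are from the bounding-box lower-left.
Web: 18 × 180, A = 3 240 mm², y = 90 mm, Ī = 8 748 000 mm⁴.
Top flange (beyond web): 117 × 20, A = 2 340 mm², y = 170 mm, Ī = 78 000 mm⁴.
Bottom flange (beyond web): 117 × 20, A = 2 340 mm², y = 10 mm, Ī = 78 000 mm⁴.
By symmetry the centroid is at mid-height, ȳ = 90 mm.
Transfer each piece to the centroidal x-axis using Ī + A·d² with d = y − 90:
  web: d = 0 mm → contributes +8 748 000 mm⁴
  top flange (beyond web): d = 80 mm → contributes +15 054 000 mm⁴
  bottom flange (beyond web): d = -80 mm → contributes +15 054 000 mm⁴
Total I = 38 856 000 mm⁴.

I_xx ≈ 3.89 × 10⁷ mm⁴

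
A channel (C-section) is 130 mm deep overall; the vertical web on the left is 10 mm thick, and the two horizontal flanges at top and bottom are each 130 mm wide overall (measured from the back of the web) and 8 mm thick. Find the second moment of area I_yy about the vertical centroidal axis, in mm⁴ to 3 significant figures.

Break the section into simple shapes (no overlaps), measuring from the bottom-left corner of the bounding box.
Web: 10 × 130, A = 1 300 mm², x = 5 mm, Ī = 10 833 mm⁴.
Top flange (beyond web): 120 × 8, A = 960 mm², x = 70 mm, Ī = 1 152 000 mm⁴.
Bottom flange (beyond web): 120 × 8, A = 960 mm², x = 70 mm, Ī = 1 152 000 mm⁴.
Centroid: x̄ = ΣA·x / ΣA = 43.758 mm.
Transfer each piece to the vertical centroidal axis using Ī + A·d² with d = x − 43.758:
  web: d = -38.758 mm → contributes +1 963 647 mm⁴
  top flange (beyond web): d = 26.242 mm → contributes +1 813 109 mm⁴
  bottom flange (beyond web): d = 26.242 mm → contributes +1 813 109 mm⁴
Total I = 5 589 864 mm⁴.

I_yy ≈ 5.59 × 10⁶ mm⁴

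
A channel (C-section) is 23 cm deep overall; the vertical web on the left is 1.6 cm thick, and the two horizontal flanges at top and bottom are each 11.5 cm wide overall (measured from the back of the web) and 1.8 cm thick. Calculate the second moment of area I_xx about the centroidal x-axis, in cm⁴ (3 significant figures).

Decompose the section into non-overlapping parts with the origin at the bottom-left of its bounding rectangle.
Web: 1.6 × 23, A = 36.8 cm², y = 11.5 cm, Ī = 1622.3 cm⁴.
Top flange (beyond web): 9.9 × 1.8, A = 17.82 cm², y = 22.1 cm, Ī = 4.8114 cm⁴.
Bottom flange (beyond web): 9.9 × 1.8, A = 17.82 cm², y = 0.9 cm, Ī = 4.8114 cm⁴.
By symmetry the centroid is at mid-height, ȳ = 11.5 cm.
Transfer each piece to the centroidal x-axis using Ī + A·d² with d = y − 11.5:
  web: d = 0 cm → contributes +1622.3 cm⁴
  top flange (beyond web): d = 10.6 cm → contributes +2007.1 cm⁴
  bottom flange (beyond web): d = -10.6 cm → contributes +2007.1 cm⁴
Total I = 5636.4 cm⁴.

I_xx ≈ 5640 cm⁴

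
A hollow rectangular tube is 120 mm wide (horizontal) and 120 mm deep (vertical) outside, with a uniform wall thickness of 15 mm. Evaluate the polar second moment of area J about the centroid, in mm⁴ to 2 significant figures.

Split into non-overlapping primitives; take the origin at the lower-left of the bounding box.
Outer rectangle: 120 × 120, A = 14 400 mm², y = 60 mm, Ī = 17 280 000 mm⁴.
Inner void (subtracted): 90 × 90, A = 8 100 mm², y = 60 mm, Ī = 5 467 500 mm⁴.
By symmetry the centroid is at mid-height, ȳ = 60 mm.
All pieces are centred on the centroidal x-axis, so I = ΣĪ (holes subtracted) = 11 812 500 mm⁴.
Repeating about the centroidal y-axis gives I_y = 11 812 500 mm⁴.
Polar second moment: J = I_x + I_y = 23 625 000 mm⁴.

J ≈ 2.4 × 10⁷ mm⁴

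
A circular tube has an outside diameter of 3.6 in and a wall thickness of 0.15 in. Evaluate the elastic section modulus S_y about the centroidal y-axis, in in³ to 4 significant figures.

Treat the section as a set of non-overlapping primitives; coordinates are from the bounding-box lower-left.
Outer circle: ⌀3.6, A = 10.1788 in², x = 1.8 in, Ī = 8.2448 in⁴.
Bore (subtracted): ⌀3.3, A = 8.55299 in², x = 1.8 in, Ī = 5.82138 in⁴.
By symmetry the centroid is at mid-width, x̄ = 1.8 in.
All pieces are centred on the centroidal y-axis, so I = ΣĪ (holes subtracted) = 2.42342 in⁴.
Extreme fibre distance c = 1.8 in; S = I/c = 1.34634 in³.

S_y ≈ 1.346 in³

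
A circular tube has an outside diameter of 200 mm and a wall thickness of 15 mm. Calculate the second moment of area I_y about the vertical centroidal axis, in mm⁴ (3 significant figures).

Split into non-overlapping primitives; take the origin at the lower-left of the bounding box.
Outer circle: ⌀200, A = 31 416 mm², x = 100 mm, Ī = 78 539 816 mm⁴.
Bore (subtracted): ⌀170, A = 22 698 mm², x = 100 mm, Ī = 40 998 275 mm⁴.
By symmetry the centroid is at mid-width, x̄ = 100 mm.
All pieces are centred on the vertical centroidal axis, so I = ΣĪ (holes subtracted) = 37 541 541 mm⁴.

I_y ≈ 3.75 × 10⁷ mm⁴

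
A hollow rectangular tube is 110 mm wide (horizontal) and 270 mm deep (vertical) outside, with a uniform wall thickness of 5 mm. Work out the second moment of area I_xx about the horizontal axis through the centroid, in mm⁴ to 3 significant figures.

Decompose the section into non-overlapping parts with the origin at the bottom-left of its bounding rectangle.
Outer rectangle: 110 × 270, A = 29 700 mm², y = 135 mm, Ī = 180 427 500 mm⁴.
Inner void (subtracted): 100 × 260, A = 26 000 mm², y = 135 mm, Ī = 146 466 667 mm⁴.
By symmetry the centroid is at mid-height, ȳ = 135 mm.
All pieces are centred on the horizontal axis through the centroid, so I = ΣĪ (holes subtracted) = 33 960 833 mm⁴.

I_xx ≈ 3.40 × 10⁷ mm⁴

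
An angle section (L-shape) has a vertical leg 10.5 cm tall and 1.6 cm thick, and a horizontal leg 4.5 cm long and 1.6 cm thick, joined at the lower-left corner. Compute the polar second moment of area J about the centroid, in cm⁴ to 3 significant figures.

Decompose the section into non-overlapping parts with the origin at the bottom-left of its bounding rectangle.
Vertical leg: 1.6 × 10.5, A = 16.8 cm², y = 5.25 cm, Ī = 154.35 cm⁴.
Horizontal leg (remainder): 2.9 × 1.6, A = 4.64 cm², y = 0.8 cm, Ī = 0.98987 cm⁴.
Centroid: ȳ = ΣA·y / ΣA = 4.2869 cm.
Transfer each piece to the centroidal x-axis using Ī + A·d² with d = y − 4.2869:
  vertical leg: d = 0.96306 cm → contributes +169.93 cm⁴
  horizontal leg (remainder): d = -3.4869 cm → contributes +57.406 cm⁴
Total I = 227.34 cm⁴.
For the y-axis: x̄ = 1.2869 cm.
Repeating about the centroidal y-axis gives I_y = 25.242 cm⁴.
Polar second moment: J = I_x + I_y = 252.58 cm⁴.

J ≈ 253 cm⁴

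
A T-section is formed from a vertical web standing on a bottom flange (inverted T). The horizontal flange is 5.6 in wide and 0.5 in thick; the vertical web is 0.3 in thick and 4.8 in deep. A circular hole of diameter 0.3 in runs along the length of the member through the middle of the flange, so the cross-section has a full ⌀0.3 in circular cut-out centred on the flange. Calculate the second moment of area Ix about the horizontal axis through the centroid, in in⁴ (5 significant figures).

Ix ≈ 9.4425 in⁴

Split into non-overlapping primitives; take the origin at the lower-left of the bounding box.
Flange: 5.6 × 0.5, A = 2.8 in², y = 0.25 in, Ī = 0.05833333 in⁴.
Web: 0.3 × 4.8, A = 1.44 in², y = 2.9 in, Ī = 2.7648 in⁴.
Hole (subtracted): ⌀0.3, A = 0.07068583 in², y = 0.25 in, Ī = 0.0003976078 in⁴.
Centroid: ȳ = ΣA·y / ΣA = 1.165258 in.
Transfer each piece to the horizontal axis through the centroid using Ī + A·d² with d = y − 1.165258:
  flange: d = -0.9152584 in → contributes +2.403888 in⁴
  web: d = 1.734742 in → contributes +7.098233 in⁴
  hole: d = -0.9152584 in → contributes −0.05961099 in⁴
Total I = 9.442509 in⁴.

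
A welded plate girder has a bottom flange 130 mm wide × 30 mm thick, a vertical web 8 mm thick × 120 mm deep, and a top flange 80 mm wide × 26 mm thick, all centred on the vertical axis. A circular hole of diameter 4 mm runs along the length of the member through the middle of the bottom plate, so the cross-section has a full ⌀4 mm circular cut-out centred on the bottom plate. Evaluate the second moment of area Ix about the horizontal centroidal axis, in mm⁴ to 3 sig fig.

Ix ≈ 3.17 × 10⁷ mm⁴

Split into non-overlapping primitives; take the origin at the lower-left of the bounding box.
Bottom plate: 130 × 30, A = 3 900 mm², y = 15 mm, Ī = 292 500 mm⁴.
Web plate: 8 × 120, A = 960 mm², y = 90 mm, Ī = 1 152 000 mm⁴.
Top plate: 80 × 26, A = 2 080 mm², y = 163 mm, Ī = 117 173 mm⁴.
Hole (subtracted): ⌀4, A = 12.566 mm², y = 15 mm, Ī = 12.566 mm⁴.
Centroid: ȳ = ΣA·y / ΣA = 69.831 mm.
Transfer each piece to the horizontal centroidal axis using Ī + A·d² with d = y − 69.831:
  bottom plate: d = -54.831 mm → contributes +12 017 727 mm⁴
  web plate: d = 20.169 mm → contributes +1 542 506 mm⁴
  top plate: d = 93.169 mm → contributes +18 172 430 mm⁴
  hole: d = -54.831 mm → contributes −37 793 mm⁴
Total I = 31 694 870 mm⁴.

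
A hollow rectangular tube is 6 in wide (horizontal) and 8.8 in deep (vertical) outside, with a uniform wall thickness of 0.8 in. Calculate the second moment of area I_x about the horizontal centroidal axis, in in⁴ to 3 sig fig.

I_x ≈ 204 in⁴

Decompose the section into non-overlapping parts with the origin at the bottom-left of its bounding rectangle.
Outer rectangle: 6 × 8.8, A = 52.8 in², y = 4.4 in, Ī = 340.74 in⁴.
Inner void (subtracted): 4.4 × 7.2, A = 31.68 in², y = 4.4 in, Ī = 136.86 in⁴.
By symmetry the centroid is at mid-height, ȳ = 4.4 in.
All pieces are centred on the horizontal centroidal axis, so I = ΣĪ (holes subtracted) = 203.88 in⁴.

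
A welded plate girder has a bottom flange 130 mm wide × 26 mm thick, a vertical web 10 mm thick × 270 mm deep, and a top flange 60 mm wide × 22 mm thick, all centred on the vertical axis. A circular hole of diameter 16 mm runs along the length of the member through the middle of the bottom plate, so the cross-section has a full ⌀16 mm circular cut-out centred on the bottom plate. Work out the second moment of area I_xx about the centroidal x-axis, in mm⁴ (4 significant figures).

Split into non-overlapping primitives; take the origin at the lower-left of the bounding box.
Bottom plate: 130 × 26, A = 3 380 mm², y = 13 mm, Ī = 190 407 mm⁴.
Web plate: 10 × 270, A = 2 700 mm², y = 161 mm, Ī = 16 402 500 mm⁴.
Top plate: 60 × 22, A = 1 320 mm², y = 307 mm, Ī = 53 240 mm⁴.
Hole (subtracted): ⌀16, A = 201.062 mm², y = 13 mm, Ī = 3216.99 mm⁴.
Centroid: ȳ = ΣA·y / ΣA = 122.416 mm.
Transfer each piece to the centroidal x-axis using Ī + A·d² with d = y − 122.416:
  bottom plate: d = -109.416 mm → contributes +40 655 399 mm⁴
  web plate: d = 38.5839 mm → contributes +20 422 029 mm⁴
  top plate: d = 184.584 mm → contributes +45 027 227 mm⁴
  hole: d = -109.416 mm → contributes −2 410 309 mm⁴
Total I = 103 694 346 mm⁴.

I_xx ≈ 1.037 × 10⁸ mm⁴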